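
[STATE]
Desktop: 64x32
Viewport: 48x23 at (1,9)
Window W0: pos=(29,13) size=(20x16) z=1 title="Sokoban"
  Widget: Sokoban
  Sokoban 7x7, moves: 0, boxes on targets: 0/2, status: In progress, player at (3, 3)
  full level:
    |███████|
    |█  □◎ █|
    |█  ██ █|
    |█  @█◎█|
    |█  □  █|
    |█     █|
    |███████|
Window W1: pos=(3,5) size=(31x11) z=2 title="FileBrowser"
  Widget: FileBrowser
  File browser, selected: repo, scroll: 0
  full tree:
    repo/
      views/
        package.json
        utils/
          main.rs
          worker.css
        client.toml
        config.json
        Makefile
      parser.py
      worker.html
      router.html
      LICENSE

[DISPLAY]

  ┃    [+] views/               ┃               
  ┃    parser.py                ┃               
  ┃    worker.html              ┃               
  ┃    router.html              ┃               
  ┃    LICENSE                  ┃━━━━━━━━━━━━━━┓
  ┃                             ┃oban          ┃
  ┗━━━━━━━━━━━━━━━━━━━━━━━━━━━━━┛──────────────┨
                            ┃███████           ┃
                            ┃█  □◎ █           ┃
                            ┃█  ██ █           ┃
                            ┃█  @█◎█           ┃
                            ┃█  □  █           ┃
                            ┃█     █           ┃
                            ┃███████           ┃
                            ┃Moves: 0  0/2     ┃
                            ┃                  ┃
                            ┃                  ┃
                            ┃                  ┃
                            ┃                  ┃
                            ┗━━━━━━━━━━━━━━━━━━┛
                                                
                                                
                                                


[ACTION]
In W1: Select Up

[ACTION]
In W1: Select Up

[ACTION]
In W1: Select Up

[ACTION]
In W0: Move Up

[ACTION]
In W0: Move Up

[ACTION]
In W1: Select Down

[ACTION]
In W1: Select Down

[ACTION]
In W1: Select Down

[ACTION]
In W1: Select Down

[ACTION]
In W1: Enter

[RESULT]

  ┃    [+] views/               ┃               
  ┃    parser.py                ┃               
  ┃    worker.html              ┃               
  ┃  > router.html              ┃               
  ┃    LICENSE                  ┃━━━━━━━━━━━━━━┓
  ┃                             ┃oban          ┃
  ┗━━━━━━━━━━━━━━━━━━━━━━━━━━━━━┛──────────────┨
                            ┃███████           ┃
                            ┃█  □◎ █           ┃
                            ┃█  ██ █           ┃
                            ┃█  @█◎█           ┃
                            ┃█  □  █           ┃
                            ┃█     █           ┃
                            ┃███████           ┃
                            ┃Moves: 0  0/2     ┃
                            ┃                  ┃
                            ┃                  ┃
                            ┃                  ┃
                            ┃                  ┃
                            ┗━━━━━━━━━━━━━━━━━━┛
                                                
                                                
                                                


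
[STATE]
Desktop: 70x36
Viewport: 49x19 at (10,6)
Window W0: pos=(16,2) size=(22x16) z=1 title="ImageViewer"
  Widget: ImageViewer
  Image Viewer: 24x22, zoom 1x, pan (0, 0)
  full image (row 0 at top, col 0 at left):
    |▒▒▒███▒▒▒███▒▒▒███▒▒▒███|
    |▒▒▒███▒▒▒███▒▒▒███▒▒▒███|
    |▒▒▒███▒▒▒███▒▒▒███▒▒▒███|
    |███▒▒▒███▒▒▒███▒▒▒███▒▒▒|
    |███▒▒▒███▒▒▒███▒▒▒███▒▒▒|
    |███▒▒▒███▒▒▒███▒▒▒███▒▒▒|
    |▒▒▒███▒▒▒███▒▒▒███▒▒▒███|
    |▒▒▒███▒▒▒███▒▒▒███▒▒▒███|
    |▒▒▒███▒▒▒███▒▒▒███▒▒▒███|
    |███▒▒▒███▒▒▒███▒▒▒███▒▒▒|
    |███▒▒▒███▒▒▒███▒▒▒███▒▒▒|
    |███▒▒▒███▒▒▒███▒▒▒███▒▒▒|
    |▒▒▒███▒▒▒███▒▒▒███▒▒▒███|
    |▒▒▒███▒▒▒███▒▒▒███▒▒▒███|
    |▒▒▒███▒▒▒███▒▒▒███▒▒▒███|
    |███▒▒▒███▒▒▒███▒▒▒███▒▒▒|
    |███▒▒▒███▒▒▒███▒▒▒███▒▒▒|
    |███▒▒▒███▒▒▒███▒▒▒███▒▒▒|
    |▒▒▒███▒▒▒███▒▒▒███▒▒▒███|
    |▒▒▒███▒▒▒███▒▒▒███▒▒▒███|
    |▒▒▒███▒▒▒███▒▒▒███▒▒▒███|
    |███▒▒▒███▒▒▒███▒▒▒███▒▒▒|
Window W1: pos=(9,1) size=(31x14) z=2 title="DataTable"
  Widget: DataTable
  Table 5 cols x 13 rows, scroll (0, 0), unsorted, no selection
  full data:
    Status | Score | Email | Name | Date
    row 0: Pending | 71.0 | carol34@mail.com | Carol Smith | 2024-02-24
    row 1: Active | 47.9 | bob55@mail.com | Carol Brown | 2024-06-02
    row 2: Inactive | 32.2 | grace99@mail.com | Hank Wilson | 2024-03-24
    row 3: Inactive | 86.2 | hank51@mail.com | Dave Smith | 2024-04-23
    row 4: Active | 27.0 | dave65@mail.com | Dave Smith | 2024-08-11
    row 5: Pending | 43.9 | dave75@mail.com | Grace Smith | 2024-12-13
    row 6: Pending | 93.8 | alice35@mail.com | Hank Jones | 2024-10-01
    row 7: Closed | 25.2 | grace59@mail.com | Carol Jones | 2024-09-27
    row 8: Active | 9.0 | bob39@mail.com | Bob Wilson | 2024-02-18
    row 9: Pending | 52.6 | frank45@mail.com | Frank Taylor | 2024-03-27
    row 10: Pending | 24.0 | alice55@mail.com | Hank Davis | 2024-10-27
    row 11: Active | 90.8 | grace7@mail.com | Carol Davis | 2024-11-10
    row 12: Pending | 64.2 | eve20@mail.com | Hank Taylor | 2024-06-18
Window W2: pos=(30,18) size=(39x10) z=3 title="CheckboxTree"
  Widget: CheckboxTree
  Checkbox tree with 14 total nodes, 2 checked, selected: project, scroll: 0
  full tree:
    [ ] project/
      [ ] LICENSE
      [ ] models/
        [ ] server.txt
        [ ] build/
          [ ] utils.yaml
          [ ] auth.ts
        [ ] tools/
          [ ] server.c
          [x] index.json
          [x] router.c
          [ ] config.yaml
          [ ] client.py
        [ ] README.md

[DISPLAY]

Pending │71.0 │carol34@mail.c┃                   
Active  │47.9 │bob55@mail.com┃                   
Inactive│32.2 │grace99@mail.c┃                   
Inactive│86.2 │hank51@mail.co┃                   
Active  │27.0 │dave65@mail.co┃                   
Pending │43.9 │dave75@mail.co┃                   
Pending │93.8 │alice35@mail.c┃                   
Closed  │25.2 │grace59@mail.c┃                   
━━━━━━━━━━━━━━━━━━━━━━━━━━━━━┛                   
      ┃███▒▒▒███▒▒▒███▒▒▒██┃                     
      ┃███▒▒▒███▒▒▒███▒▒▒██┃                     
      ┗━━━━━━━━━━━━━━━━━━━━┛                     
                    ┏━━━━━━━━━━━━━━━━━━━━━━━━━━━━
                    ┃ CheckboxTree               
                    ┠────────────────────────────
                    ┃>[-] project/               
                    ┃   [ ] LICENSE              
                    ┃   [-] models/              
                    ┃     [ ] server.txt         


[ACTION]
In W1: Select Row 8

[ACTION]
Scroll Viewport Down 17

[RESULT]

      ┗━━━━━━━━━━━━━━━━━━━━┛                     
                    ┏━━━━━━━━━━━━━━━━━━━━━━━━━━━━
                    ┃ CheckboxTree               
                    ┠────────────────────────────
                    ┃>[-] project/               
                    ┃   [ ] LICENSE              
                    ┃   [-] models/              
                    ┃     [ ] server.txt         
                    ┃     [ ] build/             
                    ┃       [ ] utils.yaml       
                    ┗━━━━━━━━━━━━━━━━━━━━━━━━━━━━
                                                 
                                                 
                                                 
                                                 
                                                 
                                                 
                                                 
                                                 


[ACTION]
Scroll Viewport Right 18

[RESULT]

━━━━━━━━━━━━━━━━┛                                
         ┏━━━━━━━━━━━━━━━━━━━━━━━━━━━━━━━━━━━━━┓ 
         ┃ CheckboxTree                        ┃ 
         ┠─────────────────────────────────────┨ 
         ┃>[-] project/                        ┃ 
         ┃   [ ] LICENSE                       ┃ 
         ┃   [-] models/                       ┃ 
         ┃     [ ] server.txt                  ┃ 
         ┃     [ ] build/                      ┃ 
         ┃       [ ] utils.yaml                ┃ 
         ┗━━━━━━━━━━━━━━━━━━━━━━━━━━━━━━━━━━━━━┛ 
                                                 
                                                 
                                                 
                                                 
                                                 
                                                 
                                                 
                                                 


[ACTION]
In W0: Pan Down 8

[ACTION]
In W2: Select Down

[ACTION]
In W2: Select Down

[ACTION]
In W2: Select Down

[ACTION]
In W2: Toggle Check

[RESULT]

━━━━━━━━━━━━━━━━┛                                
         ┏━━━━━━━━━━━━━━━━━━━━━━━━━━━━━━━━━━━━━┓ 
         ┃ CheckboxTree                        ┃ 
         ┠─────────────────────────────────────┨ 
         ┃ [-] project/                        ┃ 
         ┃   [ ] LICENSE                       ┃ 
         ┃   [-] models/                       ┃ 
         ┃>    [x] server.txt                  ┃ 
         ┃     [ ] build/                      ┃ 
         ┃       [ ] utils.yaml                ┃ 
         ┗━━━━━━━━━━━━━━━━━━━━━━━━━━━━━━━━━━━━━┛ 
                                                 
                                                 
                                                 
                                                 
                                                 
                                                 
                                                 
                                                 


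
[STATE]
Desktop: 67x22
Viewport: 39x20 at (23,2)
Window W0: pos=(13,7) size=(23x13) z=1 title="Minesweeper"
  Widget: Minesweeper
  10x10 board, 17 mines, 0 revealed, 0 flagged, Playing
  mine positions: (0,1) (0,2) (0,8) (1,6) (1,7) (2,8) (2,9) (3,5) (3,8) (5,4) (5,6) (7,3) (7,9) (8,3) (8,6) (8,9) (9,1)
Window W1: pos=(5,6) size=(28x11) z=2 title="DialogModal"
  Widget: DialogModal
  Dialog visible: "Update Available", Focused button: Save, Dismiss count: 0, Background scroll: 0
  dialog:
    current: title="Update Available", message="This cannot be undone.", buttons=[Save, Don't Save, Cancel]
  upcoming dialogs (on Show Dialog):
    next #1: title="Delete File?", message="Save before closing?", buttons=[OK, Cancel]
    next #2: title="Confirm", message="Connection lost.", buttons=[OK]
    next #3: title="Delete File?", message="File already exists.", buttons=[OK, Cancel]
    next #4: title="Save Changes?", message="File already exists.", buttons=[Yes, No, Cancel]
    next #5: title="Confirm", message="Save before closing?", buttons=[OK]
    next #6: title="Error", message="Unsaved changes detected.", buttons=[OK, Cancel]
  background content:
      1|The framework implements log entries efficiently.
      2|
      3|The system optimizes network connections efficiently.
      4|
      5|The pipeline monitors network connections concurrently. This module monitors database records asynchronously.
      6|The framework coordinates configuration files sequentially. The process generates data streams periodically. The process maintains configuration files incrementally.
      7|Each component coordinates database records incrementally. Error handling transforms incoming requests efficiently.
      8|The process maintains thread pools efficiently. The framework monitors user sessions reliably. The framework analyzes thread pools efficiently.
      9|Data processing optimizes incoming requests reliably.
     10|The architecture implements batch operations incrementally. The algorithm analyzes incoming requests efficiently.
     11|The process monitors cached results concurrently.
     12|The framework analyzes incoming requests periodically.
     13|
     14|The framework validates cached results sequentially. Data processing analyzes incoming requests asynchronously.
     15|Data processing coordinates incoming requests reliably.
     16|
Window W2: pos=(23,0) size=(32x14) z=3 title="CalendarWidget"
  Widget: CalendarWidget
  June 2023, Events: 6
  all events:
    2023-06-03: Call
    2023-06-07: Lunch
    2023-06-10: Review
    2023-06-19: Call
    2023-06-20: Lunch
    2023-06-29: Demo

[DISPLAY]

┠──────────────────────────────┨       
┃          June 2023           ┃       
┃Mo Tu We Th Fr Sa Su          ┃       
┃          1  2  3*  4         ┃       
┃ 5  6  7*  8  9 10* 11        ┃       
┃12 13 14 15 16 17 18          ┃       
┃19* 20* 21 22 23 24 25        ┃       
┃26 27 28 29* 30               ┃       
┃                              ┃       
┃                              ┃       
┃                              ┃       
┗━━━━━━━━━━━━━━━━━━━━━━━━━━━━━━┛       
──────┘s ┃  ┃                          
ordinates┃  ┃                          
━━━━━━━━━┛  ┃                          
■           ┃                          
■           ┃                          
━━━━━━━━━━━━┛                          
                                       
                                       


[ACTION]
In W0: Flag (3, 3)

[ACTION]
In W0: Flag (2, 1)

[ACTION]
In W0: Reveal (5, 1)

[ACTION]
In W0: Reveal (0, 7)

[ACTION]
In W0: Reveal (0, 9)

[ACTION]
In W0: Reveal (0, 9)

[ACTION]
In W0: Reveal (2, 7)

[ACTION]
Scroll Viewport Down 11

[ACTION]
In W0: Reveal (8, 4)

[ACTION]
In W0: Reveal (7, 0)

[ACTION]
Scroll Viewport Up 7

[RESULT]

┏━━━━━━━━━━━━━━━━━━━━━━━━━━━━━━┓       
┃ CalendarWidget               ┃       
┠──────────────────────────────┨       
┃          June 2023           ┃       
┃Mo Tu We Th Fr Sa Su          ┃       
┃          1  2  3*  4         ┃       
┃ 5  6  7*  8  9 10* 11        ┃       
┃12 13 14 15 16 17 18          ┃       
┃19* 20* 21 22 23 24 25        ┃       
┃26 27 28 29* 30               ┃       
┃                              ┃       
┃                              ┃       
┃                              ┃       
┗━━━━━━━━━━━━━━━━━━━━━━━━━━━━━━┛       
──────┘s ┃  ┃                          
ordinates┃  ┃                          
━━━━━━━━━┛  ┃                          
■           ┃                          
■           ┃                          
━━━━━━━━━━━━┛                          


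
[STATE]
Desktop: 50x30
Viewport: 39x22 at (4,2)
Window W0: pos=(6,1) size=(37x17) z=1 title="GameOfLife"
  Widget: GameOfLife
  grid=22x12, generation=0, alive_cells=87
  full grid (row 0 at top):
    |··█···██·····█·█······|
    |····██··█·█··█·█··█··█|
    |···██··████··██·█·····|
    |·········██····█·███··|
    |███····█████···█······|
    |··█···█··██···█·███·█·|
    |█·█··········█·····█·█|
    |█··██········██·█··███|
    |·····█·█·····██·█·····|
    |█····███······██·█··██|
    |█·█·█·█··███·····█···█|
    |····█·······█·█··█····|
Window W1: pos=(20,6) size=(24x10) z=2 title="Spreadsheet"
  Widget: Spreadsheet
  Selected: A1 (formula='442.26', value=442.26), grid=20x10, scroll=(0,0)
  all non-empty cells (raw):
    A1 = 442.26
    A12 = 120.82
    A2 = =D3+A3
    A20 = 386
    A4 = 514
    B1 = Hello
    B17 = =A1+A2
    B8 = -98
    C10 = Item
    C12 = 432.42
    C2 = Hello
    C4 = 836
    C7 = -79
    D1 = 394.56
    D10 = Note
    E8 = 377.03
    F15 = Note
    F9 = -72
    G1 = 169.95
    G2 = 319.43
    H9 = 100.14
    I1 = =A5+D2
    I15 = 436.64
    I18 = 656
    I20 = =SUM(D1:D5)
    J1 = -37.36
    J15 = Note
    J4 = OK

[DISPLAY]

  ┃ GameOfLife                        ┃
  ┠───────────────────────────────────┨
  ┃Gen: 0                             ┃
  ┃··█···██·····█·█······             ┃
  ┃····██··█·█··┏━━━━━━━━━━━━━━━━━━━━━━
  ┃···██··████··┃ Spreadsheet          
  ┃·········██··┠──────────────────────
  ┃███····█████·┃A1: 442.26            
  ┃··█···█··██··┃       A       B      
  ┃█·█··········┃----------------------
  ┃█··██········┃  1 [442.26]Hello     
  ┃·····█·█·····┃  2        0       0He
  ┃█····███·····┃  3        0       0  
  ┃█·█·█·█··███·┗━━━━━━━━━━━━━━━━━━━━━━
  ┃····█·······█·█··█····             ┃
  ┗━━━━━━━━━━━━━━━━━━━━━━━━━━━━━━━━━━━┛
                                       
                                       
                                       
                                       
                                       
                                       


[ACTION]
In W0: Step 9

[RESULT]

  ┃ GameOfLife                        ┃
  ┠───────────────────────────────────┨
  ┃Gen: 9                             ┃
  ┃·····██···············             ┃
  ┃····█··█·····┏━━━━━━━━━━━━━━━━━━━━━━
  ┃···██████··██┃ Spreadsheet          
  ┃·····███·██··┠──────────────────────
  ┃········████·┃A1: 442.26            
  ┃··█··········┃       A       B      
  ┃·█·█···██····┃----------------------
  ┃█··█·········┃  1 [442.26]Hello     
  ┃·█··█········┃  2        0       0He
  ┃··███████····┃  3        0       0  
  ┃·······███···┗━━━━━━━━━━━━━━━━━━━━━━
  ┃········█····█········             ┃
  ┗━━━━━━━━━━━━━━━━━━━━━━━━━━━━━━━━━━━┛
                                       
                                       
                                       
                                       
                                       
                                       


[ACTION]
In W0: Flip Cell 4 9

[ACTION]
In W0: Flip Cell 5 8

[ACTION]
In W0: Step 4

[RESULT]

  ┃ GameOfLife                        ┃
  ┠───────────────────────────────────┨
  ┃Gen: 13                            ┃
  ┃······················             ┃
  ┃·············┏━━━━━━━━━━━━━━━━━━━━━━
  ┃·········█·██┃ Spreadsheet          
  ┃········███··┠──────────────────────
  ┃··█·····█····┃A1: 442.26            
  ┃·████····█···┃       A       B      
  ┃·█···█·███···┃----------------------
  ┃···█··█·██···┃  1 [442.26]Hello     
  ┃··██·███·····┃  2        0       0He
  ┃··███·█····██┃  3        0       0  
  ┃··········█·█┗━━━━━━━━━━━━━━━━━━━━━━
  ┃········████·█········             ┃
  ┗━━━━━━━━━━━━━━━━━━━━━━━━━━━━━━━━━━━┛
                                       
                                       
                                       
                                       
                                       
                                       


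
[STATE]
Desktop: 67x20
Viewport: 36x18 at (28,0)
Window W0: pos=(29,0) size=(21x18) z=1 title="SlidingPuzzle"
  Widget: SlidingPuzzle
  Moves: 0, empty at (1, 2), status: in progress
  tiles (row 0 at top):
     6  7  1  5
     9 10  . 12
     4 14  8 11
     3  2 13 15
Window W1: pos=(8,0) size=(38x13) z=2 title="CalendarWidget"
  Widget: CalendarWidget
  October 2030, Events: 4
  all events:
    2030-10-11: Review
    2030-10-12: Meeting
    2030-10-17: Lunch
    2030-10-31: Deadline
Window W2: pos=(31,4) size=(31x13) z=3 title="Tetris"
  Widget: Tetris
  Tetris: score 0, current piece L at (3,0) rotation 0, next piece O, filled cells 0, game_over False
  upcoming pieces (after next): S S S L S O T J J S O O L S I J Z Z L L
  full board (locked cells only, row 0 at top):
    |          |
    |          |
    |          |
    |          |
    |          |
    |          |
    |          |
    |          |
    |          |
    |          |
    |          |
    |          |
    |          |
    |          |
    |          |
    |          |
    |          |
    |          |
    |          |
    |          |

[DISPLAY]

━━━━━━━━━━━━━━━━━┓━━━┓              
                 ┃   ┃              
─────────────────┨───┨              
 2030            ┃───┃              
u  ┏━━━━━━━━━━━━━━━━━━━━━━━━━━━━━┓  
6  ┃ Tetris                      ┃  
 13┠─────────────────────────────┨  
20 ┃          │Next:             ┃  
7  ┃          │▓▓                ┃  
   ┃          │▓▓                ┃  
   ┃          │                  ┃  
   ┃          │                  ┃  
━━━┃          │                  ┃  
 ┃ ┃          │Score:            ┃  
 ┃ ┃          │0                 ┃  
 ┃ ┃          │                  ┃  
 ┃ ┗━━━━━━━━━━━━━━━━━━━━━━━━━━━━━┛  
 ┗━━━━━━━━━━━━━━━━━━━┛              


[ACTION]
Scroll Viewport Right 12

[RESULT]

━━━━━━━━━━━━━━┓━━━┓                 
              ┃   ┃                 
──────────────┨───┨                 
30            ┃───┃                 
┏━━━━━━━━━━━━━━━━━━━━━━━━━━━━━┓     
┃ Tetris                      ┃     
┠─────────────────────────────┨     
┃          │Next:             ┃     
┃          │▓▓                ┃     
┃          │▓▓                ┃     
┃          │                  ┃     
┃          │                  ┃     
┃          │                  ┃     
┃          │Score:            ┃     
┃          │0                 ┃     
┃          │                  ┃     
┗━━━━━━━━━━━━━━━━━━━━━━━━━━━━━┛     
━━━━━━━━━━━━━━━━━━┛                 


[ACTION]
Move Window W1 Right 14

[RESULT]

━━━━━━━━━━━━━━━━━━━━━━━━━━━━┓       
rWidget                     ┃       
────────────────────────────┨       
    October 2030            ┃       
┏━━━━━━━━━━━━━━━━━━━━━━━━━━━━━┓     
┃ Tetris                      ┃     
┠─────────────────────────────┨     
┃          │Next:             ┃     
┃          │▓▓                ┃     
┃          │▓▓                ┃     
┃          │                  ┃     
┃          │                  ┃     
┃          │                  ┃     
┃          │Score:            ┃     
┃          │0                 ┃     
┃          │                  ┃     
┗━━━━━━━━━━━━━━━━━━━━━━━━━━━━━┛     
━━━━━━━━━━━━━━━━━━┛                 


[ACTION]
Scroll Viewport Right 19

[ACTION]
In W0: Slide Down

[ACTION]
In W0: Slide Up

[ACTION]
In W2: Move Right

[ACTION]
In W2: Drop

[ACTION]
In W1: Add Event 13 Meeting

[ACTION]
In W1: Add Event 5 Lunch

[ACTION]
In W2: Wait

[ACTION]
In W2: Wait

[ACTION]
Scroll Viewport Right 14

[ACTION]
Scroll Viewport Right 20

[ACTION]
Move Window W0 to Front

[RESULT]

━━━━━━━━━━━━━━━━━━┓━━━━━━━━━┓       
SlidingPuzzle     ┃         ┃       
──────────────────┨─────────┨       
────┬────┬────┬───┃         ┃       
  6 │  7 │  1 │  5┃━━━━━━━━━━━┓     
────┼────┼────┼───┃           ┃     
  9 │ 10 │    │ 12┃───────────┨     
────┼────┼────┼───┃           ┃     
  4 │ 14 │  8 │ 11┃           ┃     
────┼────┼────┼───┃           ┃     
  3 │  2 │ 13 │ 15┃           ┃     
────┴────┴────┴───┃           ┃     
oves: 2           ┃           ┃     
                  ┃           ┃     
                  ┃           ┃     
                  ┃           ┃     
                  ┃━━━━━━━━━━━┛     
━━━━━━━━━━━━━━━━━━┛                 


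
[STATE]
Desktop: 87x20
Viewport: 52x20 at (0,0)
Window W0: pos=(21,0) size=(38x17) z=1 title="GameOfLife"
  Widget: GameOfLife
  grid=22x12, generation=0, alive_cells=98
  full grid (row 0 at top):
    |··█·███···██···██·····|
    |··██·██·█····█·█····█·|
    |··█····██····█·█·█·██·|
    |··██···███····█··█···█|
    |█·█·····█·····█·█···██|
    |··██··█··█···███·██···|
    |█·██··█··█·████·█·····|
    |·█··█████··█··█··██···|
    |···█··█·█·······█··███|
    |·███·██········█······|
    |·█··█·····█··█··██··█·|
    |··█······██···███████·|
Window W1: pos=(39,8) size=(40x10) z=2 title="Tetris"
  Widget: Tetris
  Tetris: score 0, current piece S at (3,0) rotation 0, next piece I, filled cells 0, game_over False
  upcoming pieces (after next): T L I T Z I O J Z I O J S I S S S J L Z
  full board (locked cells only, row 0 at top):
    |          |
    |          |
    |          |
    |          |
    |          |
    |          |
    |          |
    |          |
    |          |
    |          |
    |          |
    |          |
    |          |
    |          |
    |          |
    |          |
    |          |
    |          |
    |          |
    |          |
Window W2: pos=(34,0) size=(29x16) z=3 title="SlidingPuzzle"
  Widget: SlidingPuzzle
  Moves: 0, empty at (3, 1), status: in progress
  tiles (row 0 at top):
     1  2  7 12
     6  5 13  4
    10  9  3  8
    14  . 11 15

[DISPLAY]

                     ┏━━━━━━━━━━━━┏━━━━━━━━━━━━━━━━━
                     ┃ GameOfLife ┃ SlidingPuzzle   
                     ┠────────────┠─────────────────
                     ┃Gen: 0      ┃┌────┬────┬────┬─
                     ┃··█·███···██┃│  1 │  2 │  7 │ 
                     ┃··██·██·█···┃├────┼────┼────┼─
                     ┃··█····██···┃│  6 │  5 │ 13 │ 
                     ┃··██···███··┃├────┼────┼────┼─
                     ┃█·█·····█···┃│ 10 │  9 │  3 │ 
                     ┃··██··█··█··┃├────┼────┼────┼─
                     ┃█·██··█··█·█┃│ 14 │    │ 11 │ 
                     ┃·█··█████··█┃└────┴────┴────┴─
                     ┃···█··█·█···┃Moves: 0         
                     ┃·███·██·····┃                 
                     ┃·█··█·····█·┃                 
                     ┃··█······██·┗━━━━━━━━━━━━━━━━━
                     ┗━━━━━━━━━━━━━━━━━┃          │ 
                                       ┗━━━━━━━━━━━━
                                                    
                                                    


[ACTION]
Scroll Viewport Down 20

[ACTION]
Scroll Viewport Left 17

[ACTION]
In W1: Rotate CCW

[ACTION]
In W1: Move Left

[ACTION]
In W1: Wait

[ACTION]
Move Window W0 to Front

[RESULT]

                     ┏━━━━━━━━━━━━━━━━━━━━━━━━━━━━━━
                     ┃ GameOfLife                   
                     ┠──────────────────────────────
                     ┃Gen: 0                        
                     ┃··█·███···██···██·····        
                     ┃··██·██·█····█·█····█·        
                     ┃··█····██····█·█·█·██·        
                     ┃··██···███····█··█···█        
                     ┃█·█·····█·····█·█···██        
                     ┃··██··█··█···███·██···        
                     ┃█·██··█··█·████·█·····        
                     ┃·█··█████··█··█··██···        
                     ┃···█··█·█·······█··███        
                     ┃·███·██········█······        
                     ┃·█··█·····█··█··██··█·        
                     ┃··█······██···███████·        
                     ┗━━━━━━━━━━━━━━━━━━━━━━━━━━━━━━
                                       ┗━━━━━━━━━━━━
                                                    
                                                    


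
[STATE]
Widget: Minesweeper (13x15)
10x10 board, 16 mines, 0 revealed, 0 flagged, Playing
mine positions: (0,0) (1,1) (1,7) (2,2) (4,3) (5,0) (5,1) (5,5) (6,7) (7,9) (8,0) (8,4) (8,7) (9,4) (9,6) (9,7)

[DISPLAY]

■■■■■■■■■■   
■■■■■■■■■■   
■■■■■■■■■■   
■■■■■■■■■■   
■■■■■■■■■■   
■■■■■■■■■■   
■■■■■■■■■■   
■■■■■■■■■■   
■■■■■■■■■■   
■■■■■■■■■■   
             
             
             
             
             


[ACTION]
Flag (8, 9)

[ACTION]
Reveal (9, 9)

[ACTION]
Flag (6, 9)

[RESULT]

■■■■■■■■■■   
■■■■■■■■■■   
■■■■■■■■■■   
■■■■■■■■■■   
■■■■■■■■■■   
■■■■■■■■■■   
■■■■■■■■■⚑   
■■■■■■■■■■   
■■■■■■■■31   
■■■■■■■■2    
             
             
             
             
             


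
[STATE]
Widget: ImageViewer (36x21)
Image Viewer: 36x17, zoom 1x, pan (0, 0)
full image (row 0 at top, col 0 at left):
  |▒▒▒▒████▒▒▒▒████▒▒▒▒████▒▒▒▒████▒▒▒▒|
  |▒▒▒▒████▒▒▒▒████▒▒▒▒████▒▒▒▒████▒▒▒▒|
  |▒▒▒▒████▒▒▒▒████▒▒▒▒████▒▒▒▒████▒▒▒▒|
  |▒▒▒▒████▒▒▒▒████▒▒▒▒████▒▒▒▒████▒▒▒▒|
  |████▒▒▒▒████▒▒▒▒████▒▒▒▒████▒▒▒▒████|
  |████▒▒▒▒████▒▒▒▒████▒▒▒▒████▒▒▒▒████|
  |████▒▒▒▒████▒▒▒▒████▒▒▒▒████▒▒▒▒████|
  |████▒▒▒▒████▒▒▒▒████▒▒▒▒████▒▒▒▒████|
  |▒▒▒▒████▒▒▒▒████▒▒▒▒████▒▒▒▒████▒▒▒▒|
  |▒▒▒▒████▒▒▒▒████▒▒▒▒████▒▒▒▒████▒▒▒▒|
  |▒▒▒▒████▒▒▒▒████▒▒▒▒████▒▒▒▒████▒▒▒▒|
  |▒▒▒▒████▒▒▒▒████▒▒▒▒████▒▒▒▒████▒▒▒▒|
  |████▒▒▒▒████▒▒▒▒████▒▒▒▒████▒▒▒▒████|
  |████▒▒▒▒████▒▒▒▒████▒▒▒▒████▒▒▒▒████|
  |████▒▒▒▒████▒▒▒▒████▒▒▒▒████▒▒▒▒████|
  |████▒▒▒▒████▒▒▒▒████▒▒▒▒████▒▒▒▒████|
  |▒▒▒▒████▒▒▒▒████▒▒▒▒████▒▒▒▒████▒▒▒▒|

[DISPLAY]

▒▒▒▒████▒▒▒▒████▒▒▒▒████▒▒▒▒████▒▒▒▒
▒▒▒▒████▒▒▒▒████▒▒▒▒████▒▒▒▒████▒▒▒▒
▒▒▒▒████▒▒▒▒████▒▒▒▒████▒▒▒▒████▒▒▒▒
▒▒▒▒████▒▒▒▒████▒▒▒▒████▒▒▒▒████▒▒▒▒
████▒▒▒▒████▒▒▒▒████▒▒▒▒████▒▒▒▒████
████▒▒▒▒████▒▒▒▒████▒▒▒▒████▒▒▒▒████
████▒▒▒▒████▒▒▒▒████▒▒▒▒████▒▒▒▒████
████▒▒▒▒████▒▒▒▒████▒▒▒▒████▒▒▒▒████
▒▒▒▒████▒▒▒▒████▒▒▒▒████▒▒▒▒████▒▒▒▒
▒▒▒▒████▒▒▒▒████▒▒▒▒████▒▒▒▒████▒▒▒▒
▒▒▒▒████▒▒▒▒████▒▒▒▒████▒▒▒▒████▒▒▒▒
▒▒▒▒████▒▒▒▒████▒▒▒▒████▒▒▒▒████▒▒▒▒
████▒▒▒▒████▒▒▒▒████▒▒▒▒████▒▒▒▒████
████▒▒▒▒████▒▒▒▒████▒▒▒▒████▒▒▒▒████
████▒▒▒▒████▒▒▒▒████▒▒▒▒████▒▒▒▒████
████▒▒▒▒████▒▒▒▒████▒▒▒▒████▒▒▒▒████
▒▒▒▒████▒▒▒▒████▒▒▒▒████▒▒▒▒████▒▒▒▒
                                    
                                    
                                    
                                    


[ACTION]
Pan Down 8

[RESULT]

▒▒▒▒████▒▒▒▒████▒▒▒▒████▒▒▒▒████▒▒▒▒
▒▒▒▒████▒▒▒▒████▒▒▒▒████▒▒▒▒████▒▒▒▒
▒▒▒▒████▒▒▒▒████▒▒▒▒████▒▒▒▒████▒▒▒▒
▒▒▒▒████▒▒▒▒████▒▒▒▒████▒▒▒▒████▒▒▒▒
████▒▒▒▒████▒▒▒▒████▒▒▒▒████▒▒▒▒████
████▒▒▒▒████▒▒▒▒████▒▒▒▒████▒▒▒▒████
████▒▒▒▒████▒▒▒▒████▒▒▒▒████▒▒▒▒████
████▒▒▒▒████▒▒▒▒████▒▒▒▒████▒▒▒▒████
▒▒▒▒████▒▒▒▒████▒▒▒▒████▒▒▒▒████▒▒▒▒
                                    
                                    
                                    
                                    
                                    
                                    
                                    
                                    
                                    
                                    
                                    
                                    


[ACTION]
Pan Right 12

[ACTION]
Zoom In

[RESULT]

▒▒▒▒████████▒▒▒▒▒▒▒▒████████▒▒▒▒▒▒▒▒
▒▒▒▒████████▒▒▒▒▒▒▒▒████████▒▒▒▒▒▒▒▒
▒▒▒▒████████▒▒▒▒▒▒▒▒████████▒▒▒▒▒▒▒▒
▒▒▒▒████████▒▒▒▒▒▒▒▒████████▒▒▒▒▒▒▒▒
▒▒▒▒████████▒▒▒▒▒▒▒▒████████▒▒▒▒▒▒▒▒
▒▒▒▒████████▒▒▒▒▒▒▒▒████████▒▒▒▒▒▒▒▒
▒▒▒▒████████▒▒▒▒▒▒▒▒████████▒▒▒▒▒▒▒▒
▒▒▒▒████████▒▒▒▒▒▒▒▒████████▒▒▒▒▒▒▒▒
████▒▒▒▒▒▒▒▒████████▒▒▒▒▒▒▒▒████████
████▒▒▒▒▒▒▒▒████████▒▒▒▒▒▒▒▒████████
████▒▒▒▒▒▒▒▒████████▒▒▒▒▒▒▒▒████████
████▒▒▒▒▒▒▒▒████████▒▒▒▒▒▒▒▒████████
████▒▒▒▒▒▒▒▒████████▒▒▒▒▒▒▒▒████████
████▒▒▒▒▒▒▒▒████████▒▒▒▒▒▒▒▒████████
████▒▒▒▒▒▒▒▒████████▒▒▒▒▒▒▒▒████████
████▒▒▒▒▒▒▒▒████████▒▒▒▒▒▒▒▒████████
▒▒▒▒████████▒▒▒▒▒▒▒▒████████▒▒▒▒▒▒▒▒
▒▒▒▒████████▒▒▒▒▒▒▒▒████████▒▒▒▒▒▒▒▒
▒▒▒▒████████▒▒▒▒▒▒▒▒████████▒▒▒▒▒▒▒▒
▒▒▒▒████████▒▒▒▒▒▒▒▒████████▒▒▒▒▒▒▒▒
▒▒▒▒████████▒▒▒▒▒▒▒▒████████▒▒▒▒▒▒▒▒


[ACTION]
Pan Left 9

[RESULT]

█████▒▒▒▒▒▒▒▒████████▒▒▒▒▒▒▒▒███████
█████▒▒▒▒▒▒▒▒████████▒▒▒▒▒▒▒▒███████
█████▒▒▒▒▒▒▒▒████████▒▒▒▒▒▒▒▒███████
█████▒▒▒▒▒▒▒▒████████▒▒▒▒▒▒▒▒███████
█████▒▒▒▒▒▒▒▒████████▒▒▒▒▒▒▒▒███████
█████▒▒▒▒▒▒▒▒████████▒▒▒▒▒▒▒▒███████
█████▒▒▒▒▒▒▒▒████████▒▒▒▒▒▒▒▒███████
█████▒▒▒▒▒▒▒▒████████▒▒▒▒▒▒▒▒███████
▒▒▒▒▒████████▒▒▒▒▒▒▒▒████████▒▒▒▒▒▒▒
▒▒▒▒▒████████▒▒▒▒▒▒▒▒████████▒▒▒▒▒▒▒
▒▒▒▒▒████████▒▒▒▒▒▒▒▒████████▒▒▒▒▒▒▒
▒▒▒▒▒████████▒▒▒▒▒▒▒▒████████▒▒▒▒▒▒▒
▒▒▒▒▒████████▒▒▒▒▒▒▒▒████████▒▒▒▒▒▒▒
▒▒▒▒▒████████▒▒▒▒▒▒▒▒████████▒▒▒▒▒▒▒
▒▒▒▒▒████████▒▒▒▒▒▒▒▒████████▒▒▒▒▒▒▒
▒▒▒▒▒████████▒▒▒▒▒▒▒▒████████▒▒▒▒▒▒▒
█████▒▒▒▒▒▒▒▒████████▒▒▒▒▒▒▒▒███████
█████▒▒▒▒▒▒▒▒████████▒▒▒▒▒▒▒▒███████
█████▒▒▒▒▒▒▒▒████████▒▒▒▒▒▒▒▒███████
█████▒▒▒▒▒▒▒▒████████▒▒▒▒▒▒▒▒███████
█████▒▒▒▒▒▒▒▒████████▒▒▒▒▒▒▒▒███████


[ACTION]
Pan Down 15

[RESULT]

▒▒▒▒▒████████▒▒▒▒▒▒▒▒████████▒▒▒▒▒▒▒
█████▒▒▒▒▒▒▒▒████████▒▒▒▒▒▒▒▒███████
█████▒▒▒▒▒▒▒▒████████▒▒▒▒▒▒▒▒███████
█████▒▒▒▒▒▒▒▒████████▒▒▒▒▒▒▒▒███████
█████▒▒▒▒▒▒▒▒████████▒▒▒▒▒▒▒▒███████
█████▒▒▒▒▒▒▒▒████████▒▒▒▒▒▒▒▒███████
█████▒▒▒▒▒▒▒▒████████▒▒▒▒▒▒▒▒███████
█████▒▒▒▒▒▒▒▒████████▒▒▒▒▒▒▒▒███████
█████▒▒▒▒▒▒▒▒████████▒▒▒▒▒▒▒▒███████
▒▒▒▒▒████████▒▒▒▒▒▒▒▒████████▒▒▒▒▒▒▒
▒▒▒▒▒████████▒▒▒▒▒▒▒▒████████▒▒▒▒▒▒▒
                                    
                                    
                                    
                                    
                                    
                                    
                                    
                                    
                                    
                                    
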